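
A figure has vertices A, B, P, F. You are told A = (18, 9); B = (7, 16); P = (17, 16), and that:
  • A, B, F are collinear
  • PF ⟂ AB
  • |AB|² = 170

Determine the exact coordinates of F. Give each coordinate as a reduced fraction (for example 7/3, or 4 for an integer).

F = (240/17, 195/17)

1. F_x = 240/17  [[A, B, F are collinear ⇒ -7x-11y+225=0] ∩ [PF ⟂ AB ⇒ -11x+7y+75=0]]
2. F_y = 195/17  [[A, B, F are collinear ⇒ -7x-11y+225=0] ∩ [PF ⟂ AB ⇒ -11x+7y+75=0]]
   so F = (240/17, 195/17)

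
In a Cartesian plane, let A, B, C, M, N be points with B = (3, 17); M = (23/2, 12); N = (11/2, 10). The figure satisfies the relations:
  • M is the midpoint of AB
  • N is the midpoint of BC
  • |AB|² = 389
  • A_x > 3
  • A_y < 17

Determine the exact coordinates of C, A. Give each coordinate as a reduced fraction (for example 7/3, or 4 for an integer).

1. A_x = 20  [A = 2·M−B = 2·(23/2, 12)−(3, 17)]
2. A_y = 7  [A = 2·M−B = 2·(23/2, 12)−(3, 17)]
   so A = (20, 7)
3. C_x = 8  [C = 2·N−B = 2·(11/2, 10)−(3, 17)]
4. C_y = 3  [C = 2·N−B = 2·(11/2, 10)−(3, 17)]
   so C = (8, 3)

C = (8, 3)
A = (20, 7)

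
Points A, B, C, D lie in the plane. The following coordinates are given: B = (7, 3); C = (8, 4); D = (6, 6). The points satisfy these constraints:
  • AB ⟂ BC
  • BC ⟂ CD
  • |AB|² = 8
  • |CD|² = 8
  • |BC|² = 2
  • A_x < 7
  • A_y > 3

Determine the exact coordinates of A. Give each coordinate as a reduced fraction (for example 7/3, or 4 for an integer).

A = (5, 5)

1. A_x = 5  [[AB ⟂ BC ⇒ -1x-1y+10=0] ∩ [|A−(7, 3)|²=8]]
2. A_y = 5  [[AB ⟂ BC ⇒ -1x-1y+10=0] ∩ [|A−(7, 3)|²=8]]
   so A = (5, 5)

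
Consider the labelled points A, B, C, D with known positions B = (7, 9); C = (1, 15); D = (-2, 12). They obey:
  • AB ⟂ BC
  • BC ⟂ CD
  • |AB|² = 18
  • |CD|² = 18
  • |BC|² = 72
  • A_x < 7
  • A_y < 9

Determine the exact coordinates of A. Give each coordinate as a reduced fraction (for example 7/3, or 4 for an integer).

A = (4, 6)

1. A_x = 4  [[AB ⟂ BC ⇒ 6x-6y+12=0] ∩ [|A−(7, 9)|²=18]]
2. A_y = 6  [[AB ⟂ BC ⇒ 6x-6y+12=0] ∩ [|A−(7, 9)|²=18]]
   so A = (4, 6)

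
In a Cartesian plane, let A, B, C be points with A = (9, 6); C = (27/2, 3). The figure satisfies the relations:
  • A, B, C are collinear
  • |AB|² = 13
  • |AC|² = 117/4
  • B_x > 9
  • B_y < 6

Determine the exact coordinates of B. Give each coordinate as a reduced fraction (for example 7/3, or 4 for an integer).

1. B_x = 12  [[A, B, C are collinear ⇒ -3x-9/2y+54=0] ∩ [|B−(9, 6)|²=13]]
2. B_y = 4  [[A, B, C are collinear ⇒ -3x-9/2y+54=0] ∩ [|B−(9, 6)|²=13]]
   so B = (12, 4)

B = (12, 4)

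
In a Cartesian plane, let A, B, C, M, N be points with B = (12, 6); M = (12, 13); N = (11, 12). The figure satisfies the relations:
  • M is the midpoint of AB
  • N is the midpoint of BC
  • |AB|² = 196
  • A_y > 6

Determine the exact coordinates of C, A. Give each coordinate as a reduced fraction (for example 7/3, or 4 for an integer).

C = (10, 18)
A = (12, 20)

1. A_x = 12  [A = 2·M−B = 2·(12, 13)−(12, 6)]
2. A_y = 20  [A = 2·M−B = 2·(12, 13)−(12, 6)]
   so A = (12, 20)
3. C_x = 10  [C = 2·N−B = 2·(11, 12)−(12, 6)]
4. C_y = 18  [C = 2·N−B = 2·(11, 12)−(12, 6)]
   so C = (10, 18)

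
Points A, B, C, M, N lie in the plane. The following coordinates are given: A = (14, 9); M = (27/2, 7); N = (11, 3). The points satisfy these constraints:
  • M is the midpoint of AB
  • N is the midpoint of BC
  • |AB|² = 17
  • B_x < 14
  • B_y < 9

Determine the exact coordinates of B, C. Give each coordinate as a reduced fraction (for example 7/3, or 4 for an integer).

B = (13, 5)
C = (9, 1)

1. B_x = 13  [B = 2·M−A = 2·(27/2, 7)−(14, 9)]
2. B_y = 5  [B = 2·M−A = 2·(27/2, 7)−(14, 9)]
   so B = (13, 5)
3. C_x = 9  [C = 2·N−B = 2·(11, 3)−(13, 5)]
4. C_y = 1  [C = 2·N−B = 2·(11, 3)−(13, 5)]
   so C = (9, 1)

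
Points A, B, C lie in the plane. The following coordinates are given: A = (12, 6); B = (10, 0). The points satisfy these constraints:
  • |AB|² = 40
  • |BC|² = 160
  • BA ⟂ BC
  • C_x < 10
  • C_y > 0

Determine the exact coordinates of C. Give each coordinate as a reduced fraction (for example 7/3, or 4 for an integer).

C = (-2, 4)

1. C_x = -2  [[BA ⟂ BC ⇒ 2x+6y-20=0] ∩ [|C−(10, 0)|²=160]]
2. C_y = 4  [[BA ⟂ BC ⇒ 2x+6y-20=0] ∩ [|C−(10, 0)|²=160]]
   so C = (-2, 4)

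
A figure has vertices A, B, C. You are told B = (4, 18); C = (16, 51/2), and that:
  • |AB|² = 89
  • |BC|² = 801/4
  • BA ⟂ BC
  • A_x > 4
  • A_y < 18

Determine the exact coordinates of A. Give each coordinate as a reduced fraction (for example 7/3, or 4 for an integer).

A = (9, 10)

1. A_x = 9  [[BA ⟂ BC ⇒ 12x+15/2y-183=0] ∩ [|A−(4, 18)|²=89]]
2. A_y = 10  [[BA ⟂ BC ⇒ 12x+15/2y-183=0] ∩ [|A−(4, 18)|²=89]]
   so A = (9, 10)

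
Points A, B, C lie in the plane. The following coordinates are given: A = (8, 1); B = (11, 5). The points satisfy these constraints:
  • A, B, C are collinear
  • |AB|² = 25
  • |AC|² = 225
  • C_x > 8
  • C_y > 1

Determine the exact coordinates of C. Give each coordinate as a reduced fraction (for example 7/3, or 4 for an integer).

C = (17, 13)

1. C_x = 17  [[A, B, C are collinear ⇒ -4x+3y+29=0] ∩ [|C−(8, 1)|²=225]]
2. C_y = 13  [[A, B, C are collinear ⇒ -4x+3y+29=0] ∩ [|C−(8, 1)|²=225]]
   so C = (17, 13)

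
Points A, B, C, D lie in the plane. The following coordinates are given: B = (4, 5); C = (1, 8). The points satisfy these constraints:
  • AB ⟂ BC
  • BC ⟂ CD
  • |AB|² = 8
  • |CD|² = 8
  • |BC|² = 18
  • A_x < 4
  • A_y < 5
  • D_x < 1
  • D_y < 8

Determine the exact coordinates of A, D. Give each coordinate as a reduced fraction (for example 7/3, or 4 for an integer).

A = (2, 3)
D = (-1, 6)

1. A_x = 2  [[AB ⟂ BC ⇒ 3x-3y+3=0] ∩ [|A−(4, 5)|²=8]]
2. A_y = 3  [[AB ⟂ BC ⇒ 3x-3y+3=0] ∩ [|A−(4, 5)|²=8]]
   so A = (2, 3)
3. D_x = -1  [[BC ⟂ CD ⇒ -3x+3y-21=0] ∩ [|D−(1, 8)|²=8]]
4. D_y = 6  [[BC ⟂ CD ⇒ -3x+3y-21=0] ∩ [|D−(1, 8)|²=8]]
   so D = (-1, 6)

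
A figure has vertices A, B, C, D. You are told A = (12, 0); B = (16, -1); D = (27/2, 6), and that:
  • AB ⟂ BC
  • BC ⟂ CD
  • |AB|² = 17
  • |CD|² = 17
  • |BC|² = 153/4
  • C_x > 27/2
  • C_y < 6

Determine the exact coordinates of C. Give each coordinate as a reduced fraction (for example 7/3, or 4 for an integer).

1. C_x = 35/2  [[AB ⟂ BC ⇒ 4x-1y-65=0] ∩ [|C−(27/2, 6)|²=17]]
2. C_y = 5  [[AB ⟂ BC ⇒ 4x-1y-65=0] ∩ [|C−(27/2, 6)|²=17]]
   so C = (35/2, 5)

C = (35/2, 5)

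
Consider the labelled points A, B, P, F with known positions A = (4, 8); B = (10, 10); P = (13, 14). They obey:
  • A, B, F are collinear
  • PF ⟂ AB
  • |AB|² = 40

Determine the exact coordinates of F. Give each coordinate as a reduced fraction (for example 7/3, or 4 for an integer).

F = (139/10, 113/10)

1. F_x = 139/10  [[A, B, F are collinear ⇒ -2x+6y-40=0] ∩ [PF ⟂ AB ⇒ 6x+2y-106=0]]
2. F_y = 113/10  [[A, B, F are collinear ⇒ -2x+6y-40=0] ∩ [PF ⟂ AB ⇒ 6x+2y-106=0]]
   so F = (139/10, 113/10)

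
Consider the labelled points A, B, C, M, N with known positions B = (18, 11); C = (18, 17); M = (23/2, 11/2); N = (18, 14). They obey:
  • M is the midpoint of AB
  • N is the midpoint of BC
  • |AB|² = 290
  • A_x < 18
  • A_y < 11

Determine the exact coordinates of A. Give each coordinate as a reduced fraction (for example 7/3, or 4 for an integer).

1. A_x = 5  [A = 2·M−B = 2·(23/2, 11/2)−(18, 11)]
2. A_y = 0  [A = 2·M−B = 2·(23/2, 11/2)−(18, 11)]
   so A = (5, 0)

A = (5, 0)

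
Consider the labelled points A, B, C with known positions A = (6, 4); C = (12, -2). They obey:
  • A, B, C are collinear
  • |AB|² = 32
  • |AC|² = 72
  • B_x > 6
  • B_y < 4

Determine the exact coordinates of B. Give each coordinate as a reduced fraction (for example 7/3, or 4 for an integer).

1. B_x = 10  [[A, B, C are collinear ⇒ -6x-6y+60=0] ∩ [|B−(6, 4)|²=32]]
2. B_y = 0  [[A, B, C are collinear ⇒ -6x-6y+60=0] ∩ [|B−(6, 4)|²=32]]
   so B = (10, 0)

B = (10, 0)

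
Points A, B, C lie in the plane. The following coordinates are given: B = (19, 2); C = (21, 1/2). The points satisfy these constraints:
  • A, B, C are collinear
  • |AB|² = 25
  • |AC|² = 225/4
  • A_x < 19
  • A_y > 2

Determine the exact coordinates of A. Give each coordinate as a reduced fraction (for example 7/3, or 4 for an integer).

1. A_x = 15  [[A, B, C are collinear ⇒ 3/2x+2y-65/2=0] ∩ [|A−(19, 2)|²=25]]
2. A_y = 5  [[A, B, C are collinear ⇒ 3/2x+2y-65/2=0] ∩ [|A−(19, 2)|²=25]]
   so A = (15, 5)

A = (15, 5)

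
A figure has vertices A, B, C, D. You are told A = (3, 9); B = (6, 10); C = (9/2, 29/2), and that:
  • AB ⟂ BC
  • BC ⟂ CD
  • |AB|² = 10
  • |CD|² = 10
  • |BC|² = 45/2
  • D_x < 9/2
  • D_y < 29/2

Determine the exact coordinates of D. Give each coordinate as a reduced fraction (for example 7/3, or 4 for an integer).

1. D_x = 3/2  [[BC ⟂ CD ⇒ -3/2x+9/2y-117/2=0] ∩ [|D−(9/2, 29/2)|²=10]]
2. D_y = 27/2  [[BC ⟂ CD ⇒ -3/2x+9/2y-117/2=0] ∩ [|D−(9/2, 29/2)|²=10]]
   so D = (3/2, 27/2)

D = (3/2, 27/2)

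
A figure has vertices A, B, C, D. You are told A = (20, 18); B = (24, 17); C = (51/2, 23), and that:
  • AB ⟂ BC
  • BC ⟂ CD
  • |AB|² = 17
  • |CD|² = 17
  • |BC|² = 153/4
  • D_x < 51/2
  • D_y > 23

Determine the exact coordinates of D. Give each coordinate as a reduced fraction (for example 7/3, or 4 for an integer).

D = (43/2, 24)

1. D_x = 43/2  [[BC ⟂ CD ⇒ 3/2x+6y-705/4=0] ∩ [|D−(51/2, 23)|²=17]]
2. D_y = 24  [[BC ⟂ CD ⇒ 3/2x+6y-705/4=0] ∩ [|D−(51/2, 23)|²=17]]
   so D = (43/2, 24)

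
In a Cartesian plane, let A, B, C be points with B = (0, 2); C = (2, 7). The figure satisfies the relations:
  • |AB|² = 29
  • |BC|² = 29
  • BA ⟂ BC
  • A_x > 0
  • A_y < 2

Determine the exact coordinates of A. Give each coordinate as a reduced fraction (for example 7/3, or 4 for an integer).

A = (5, 0)

1. A_x = 5  [[BA ⟂ BC ⇒ 2x+5y-10=0] ∩ [|A−(0, 2)|²=29]]
2. A_y = 0  [[BA ⟂ BC ⇒ 2x+5y-10=0] ∩ [|A−(0, 2)|²=29]]
   so A = (5, 0)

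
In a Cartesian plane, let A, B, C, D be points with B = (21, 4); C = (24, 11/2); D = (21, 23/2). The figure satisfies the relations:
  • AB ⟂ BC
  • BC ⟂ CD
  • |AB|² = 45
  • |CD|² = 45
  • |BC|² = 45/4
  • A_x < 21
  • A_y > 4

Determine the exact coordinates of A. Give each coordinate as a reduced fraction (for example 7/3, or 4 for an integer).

1. A_x = 18  [[AB ⟂ BC ⇒ -3x-3/2y+69=0] ∩ [|A−(21, 4)|²=45]]
2. A_y = 10  [[AB ⟂ BC ⇒ -3x-3/2y+69=0] ∩ [|A−(21, 4)|²=45]]
   so A = (18, 10)

A = (18, 10)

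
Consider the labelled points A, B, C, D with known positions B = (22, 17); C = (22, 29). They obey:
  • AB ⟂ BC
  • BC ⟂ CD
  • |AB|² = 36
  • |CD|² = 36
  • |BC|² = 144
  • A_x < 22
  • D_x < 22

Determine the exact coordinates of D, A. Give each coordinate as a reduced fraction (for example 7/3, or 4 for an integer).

1. D_x = 16  [[BC ⟂ CD ⇒ 12y-348=0] ∩ [|D−(22, 29)|²=36]]
2. D_y = 29  [[BC ⟂ CD ⇒ 12y-348=0] ∩ [|D−(22, 29)|²=36]]
   so D = (16, 29)
3. A_x = 16  [[AB ⟂ BC ⇒ -12y+204=0] ∩ [|A−(22, 17)|²=36]]
4. A_y = 17  [[AB ⟂ BC ⇒ -12y+204=0] ∩ [|A−(22, 17)|²=36]]
   so A = (16, 17)

D = (16, 29)
A = (16, 17)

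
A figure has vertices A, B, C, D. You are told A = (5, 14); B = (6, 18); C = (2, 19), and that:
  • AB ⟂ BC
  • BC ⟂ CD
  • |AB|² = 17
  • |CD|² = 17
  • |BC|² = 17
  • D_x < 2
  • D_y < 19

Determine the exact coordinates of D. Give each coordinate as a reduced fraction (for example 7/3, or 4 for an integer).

1. D_x = 1  [[BC ⟂ CD ⇒ -4x+1y-11=0] ∩ [|D−(2, 19)|²=17]]
2. D_y = 15  [[BC ⟂ CD ⇒ -4x+1y-11=0] ∩ [|D−(2, 19)|²=17]]
   so D = (1, 15)

D = (1, 15)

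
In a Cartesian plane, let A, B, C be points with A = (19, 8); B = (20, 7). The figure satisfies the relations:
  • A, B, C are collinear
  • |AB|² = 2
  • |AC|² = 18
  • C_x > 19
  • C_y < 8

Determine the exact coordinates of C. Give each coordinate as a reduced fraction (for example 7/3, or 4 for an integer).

C = (22, 5)

1. C_x = 22  [[A, B, C are collinear ⇒ 1x+1y-27=0] ∩ [|C−(19, 8)|²=18]]
2. C_y = 5  [[A, B, C are collinear ⇒ 1x+1y-27=0] ∩ [|C−(19, 8)|²=18]]
   so C = (22, 5)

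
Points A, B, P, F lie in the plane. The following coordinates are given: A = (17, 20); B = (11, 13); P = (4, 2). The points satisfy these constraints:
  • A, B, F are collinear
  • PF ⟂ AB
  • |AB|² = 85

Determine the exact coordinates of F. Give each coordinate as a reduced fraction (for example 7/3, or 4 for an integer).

F = (13/5, 16/5)

1. F_x = 13/5  [[A, B, F are collinear ⇒ 7x-6y+1=0] ∩ [PF ⟂ AB ⇒ -6x-7y+38=0]]
2. F_y = 16/5  [[A, B, F are collinear ⇒ 7x-6y+1=0] ∩ [PF ⟂ AB ⇒ -6x-7y+38=0]]
   so F = (13/5, 16/5)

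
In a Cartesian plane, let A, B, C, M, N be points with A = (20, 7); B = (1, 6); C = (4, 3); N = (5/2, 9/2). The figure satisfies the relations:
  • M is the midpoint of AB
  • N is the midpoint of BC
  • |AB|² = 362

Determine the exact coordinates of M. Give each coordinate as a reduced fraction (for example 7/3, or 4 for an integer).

1. M_x = 21/2  [2·M = A+B = (20, 7)+(1, 6)]
2. M_y = 13/2  [2·M = A+B = (20, 7)+(1, 6)]
   so M = (21/2, 13/2)

M = (21/2, 13/2)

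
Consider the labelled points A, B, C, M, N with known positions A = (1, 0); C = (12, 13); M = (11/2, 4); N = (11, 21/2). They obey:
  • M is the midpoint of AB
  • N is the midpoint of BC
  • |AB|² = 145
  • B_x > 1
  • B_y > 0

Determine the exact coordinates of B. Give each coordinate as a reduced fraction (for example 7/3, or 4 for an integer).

B = (10, 8)

1. B_x = 10  [B = 2·M−A = 2·(11/2, 4)−(1, 0)]
2. B_y = 8  [B = 2·M−A = 2·(11/2, 4)−(1, 0)]
   so B = (10, 8)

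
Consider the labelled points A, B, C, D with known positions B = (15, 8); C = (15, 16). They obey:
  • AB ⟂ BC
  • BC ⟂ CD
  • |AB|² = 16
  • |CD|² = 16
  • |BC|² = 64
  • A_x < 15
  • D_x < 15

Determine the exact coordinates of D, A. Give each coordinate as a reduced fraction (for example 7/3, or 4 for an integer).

D = (11, 16)
A = (11, 8)

1. D_x = 11  [[BC ⟂ CD ⇒ 8y-128=0] ∩ [|D−(15, 16)|²=16]]
2. D_y = 16  [[BC ⟂ CD ⇒ 8y-128=0] ∩ [|D−(15, 16)|²=16]]
   so D = (11, 16)
3. A_x = 11  [[AB ⟂ BC ⇒ -8y+64=0] ∩ [|A−(15, 8)|²=16]]
4. A_y = 8  [[AB ⟂ BC ⇒ -8y+64=0] ∩ [|A−(15, 8)|²=16]]
   so A = (11, 8)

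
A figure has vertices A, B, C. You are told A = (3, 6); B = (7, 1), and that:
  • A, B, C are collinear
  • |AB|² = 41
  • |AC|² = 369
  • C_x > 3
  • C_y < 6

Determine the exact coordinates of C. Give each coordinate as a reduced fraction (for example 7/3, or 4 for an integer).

1. C_x = 15  [[A, B, C are collinear ⇒ 5x+4y-39=0] ∩ [|C−(3, 6)|²=369]]
2. C_y = -9  [[A, B, C are collinear ⇒ 5x+4y-39=0] ∩ [|C−(3, 6)|²=369]]
   so C = (15, -9)

C = (15, -9)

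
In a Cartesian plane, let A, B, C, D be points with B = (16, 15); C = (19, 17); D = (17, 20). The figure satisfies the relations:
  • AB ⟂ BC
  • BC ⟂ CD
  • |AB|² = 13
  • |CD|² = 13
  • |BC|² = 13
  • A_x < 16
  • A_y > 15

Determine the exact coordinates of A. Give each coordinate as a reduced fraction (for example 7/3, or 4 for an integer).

1. A_x = 14  [[AB ⟂ BC ⇒ -3x-2y+78=0] ∩ [|A−(16, 15)|²=13]]
2. A_y = 18  [[AB ⟂ BC ⇒ -3x-2y+78=0] ∩ [|A−(16, 15)|²=13]]
   so A = (14, 18)

A = (14, 18)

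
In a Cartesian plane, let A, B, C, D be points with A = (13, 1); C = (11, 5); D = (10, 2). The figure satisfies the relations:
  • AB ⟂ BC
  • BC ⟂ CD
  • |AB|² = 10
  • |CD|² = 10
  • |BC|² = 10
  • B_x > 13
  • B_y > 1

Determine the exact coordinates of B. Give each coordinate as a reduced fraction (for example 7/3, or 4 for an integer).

B = (14, 4)

1. B_x = 14  [[BC ⟂ CD ⇒ 1x+3y-26=0] ∩ [|B−(13, 1)|²=10]]
2. B_y = 4  [[BC ⟂ CD ⇒ 1x+3y-26=0] ∩ [|B−(13, 1)|²=10]]
   so B = (14, 4)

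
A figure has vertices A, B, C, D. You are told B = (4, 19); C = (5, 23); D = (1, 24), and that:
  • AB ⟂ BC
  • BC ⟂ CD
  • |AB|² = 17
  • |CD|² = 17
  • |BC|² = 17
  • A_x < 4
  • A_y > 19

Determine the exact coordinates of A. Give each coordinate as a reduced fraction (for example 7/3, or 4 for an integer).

A = (0, 20)

1. A_x = 0  [[AB ⟂ BC ⇒ -1x-4y+80=0] ∩ [|A−(4, 19)|²=17]]
2. A_y = 20  [[AB ⟂ BC ⇒ -1x-4y+80=0] ∩ [|A−(4, 19)|²=17]]
   so A = (0, 20)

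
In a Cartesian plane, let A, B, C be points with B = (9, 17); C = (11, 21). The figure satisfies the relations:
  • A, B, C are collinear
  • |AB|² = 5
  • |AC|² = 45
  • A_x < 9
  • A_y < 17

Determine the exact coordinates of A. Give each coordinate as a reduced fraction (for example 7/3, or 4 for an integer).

1. A_x = 8  [[A, B, C are collinear ⇒ -4x+2y+2=0] ∩ [|A−(9, 17)|²=5]]
2. A_y = 15  [[A, B, C are collinear ⇒ -4x+2y+2=0] ∩ [|A−(9, 17)|²=5]]
   so A = (8, 15)

A = (8, 15)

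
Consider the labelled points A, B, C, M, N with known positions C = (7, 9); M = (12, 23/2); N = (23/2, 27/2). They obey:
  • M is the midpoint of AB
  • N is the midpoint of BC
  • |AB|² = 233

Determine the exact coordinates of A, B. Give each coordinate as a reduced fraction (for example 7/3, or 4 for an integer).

A = (8, 5)
B = (16, 18)

1. B_x = 16  [B = 2·N−C = 2·(23/2, 27/2)−(7, 9)]
2. B_y = 18  [B = 2·N−C = 2·(23/2, 27/2)−(7, 9)]
   so B = (16, 18)
3. A_x = 8  [A = 2·M−B = 2·(12, 23/2)−(16, 18)]
4. A_y = 5  [A = 2·M−B = 2·(12, 23/2)−(16, 18)]
   so A = (8, 5)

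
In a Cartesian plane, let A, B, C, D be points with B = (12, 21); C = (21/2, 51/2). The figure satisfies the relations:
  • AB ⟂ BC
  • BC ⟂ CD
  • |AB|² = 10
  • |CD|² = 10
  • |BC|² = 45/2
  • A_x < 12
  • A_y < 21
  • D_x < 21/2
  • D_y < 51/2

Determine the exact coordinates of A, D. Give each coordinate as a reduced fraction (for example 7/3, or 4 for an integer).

1. A_x = 9  [[AB ⟂ BC ⇒ 3/2x-9/2y+153/2=0] ∩ [|A−(12, 21)|²=10]]
2. A_y = 20  [[AB ⟂ BC ⇒ 3/2x-9/2y+153/2=0] ∩ [|A−(12, 21)|²=10]]
   so A = (9, 20)
3. D_x = 15/2  [[BC ⟂ CD ⇒ -3/2x+9/2y-99=0] ∩ [|D−(21/2, 51/2)|²=10]]
4. D_y = 49/2  [[BC ⟂ CD ⇒ -3/2x+9/2y-99=0] ∩ [|D−(21/2, 51/2)|²=10]]
   so D = (15/2, 49/2)

A = (9, 20)
D = (15/2, 49/2)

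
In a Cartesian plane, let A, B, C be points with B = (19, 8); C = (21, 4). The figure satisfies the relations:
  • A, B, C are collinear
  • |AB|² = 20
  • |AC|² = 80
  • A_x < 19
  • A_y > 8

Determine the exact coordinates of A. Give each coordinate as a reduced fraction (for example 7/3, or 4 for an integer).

1. A_x = 17  [[A, B, C are collinear ⇒ 4x+2y-92=0] ∩ [|A−(19, 8)|²=20]]
2. A_y = 12  [[A, B, C are collinear ⇒ 4x+2y-92=0] ∩ [|A−(19, 8)|²=20]]
   so A = (17, 12)

A = (17, 12)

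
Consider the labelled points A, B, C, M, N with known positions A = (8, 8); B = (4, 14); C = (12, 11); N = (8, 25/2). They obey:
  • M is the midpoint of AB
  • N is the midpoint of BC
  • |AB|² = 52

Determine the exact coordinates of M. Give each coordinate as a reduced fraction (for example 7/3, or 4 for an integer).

M = (6, 11)

1. M_x = 6  [2·M = A+B = (8, 8)+(4, 14)]
2. M_y = 11  [2·M = A+B = (8, 8)+(4, 14)]
   so M = (6, 11)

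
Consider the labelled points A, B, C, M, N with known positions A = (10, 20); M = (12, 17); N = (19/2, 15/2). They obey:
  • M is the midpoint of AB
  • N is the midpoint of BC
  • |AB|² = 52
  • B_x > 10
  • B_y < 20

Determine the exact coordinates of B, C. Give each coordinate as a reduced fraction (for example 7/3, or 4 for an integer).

1. B_x = 14  [B = 2·M−A = 2·(12, 17)−(10, 20)]
2. B_y = 14  [B = 2·M−A = 2·(12, 17)−(10, 20)]
   so B = (14, 14)
3. C_x = 5  [C = 2·N−B = 2·(19/2, 15/2)−(14, 14)]
4. C_y = 1  [C = 2·N−B = 2·(19/2, 15/2)−(14, 14)]
   so C = (5, 1)

B = (14, 14)
C = (5, 1)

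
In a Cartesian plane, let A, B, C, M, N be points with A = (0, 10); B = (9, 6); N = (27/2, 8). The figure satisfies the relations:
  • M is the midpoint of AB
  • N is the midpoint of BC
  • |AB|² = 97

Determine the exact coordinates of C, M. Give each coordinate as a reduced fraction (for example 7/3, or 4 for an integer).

1. M_x = 9/2  [2·M = A+B = (0, 10)+(9, 6)]
2. M_y = 8  [2·M = A+B = (0, 10)+(9, 6)]
   so M = (9/2, 8)
3. C_x = 18  [C = 2·N−B = 2·(27/2, 8)−(9, 6)]
4. C_y = 10  [C = 2·N−B = 2·(27/2, 8)−(9, 6)]
   so C = (18, 10)

C = (18, 10)
M = (9/2, 8)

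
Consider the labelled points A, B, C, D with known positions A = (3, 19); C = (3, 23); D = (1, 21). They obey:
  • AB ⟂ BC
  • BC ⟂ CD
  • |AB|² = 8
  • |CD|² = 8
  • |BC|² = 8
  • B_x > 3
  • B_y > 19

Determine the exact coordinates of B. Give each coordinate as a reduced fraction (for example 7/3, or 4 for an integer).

1. B_x = 5  [[BC ⟂ CD ⇒ 2x+2y-52=0] ∩ [|B−(3, 19)|²=8]]
2. B_y = 21  [[BC ⟂ CD ⇒ 2x+2y-52=0] ∩ [|B−(3, 19)|²=8]]
   so B = (5, 21)

B = (5, 21)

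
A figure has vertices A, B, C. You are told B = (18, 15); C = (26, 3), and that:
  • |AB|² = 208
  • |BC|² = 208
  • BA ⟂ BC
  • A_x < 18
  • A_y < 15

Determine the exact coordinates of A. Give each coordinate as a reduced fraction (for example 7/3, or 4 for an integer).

1. A_x = 6  [[BA ⟂ BC ⇒ 8x-12y+36=0] ∩ [|A−(18, 15)|²=208]]
2. A_y = 7  [[BA ⟂ BC ⇒ 8x-12y+36=0] ∩ [|A−(18, 15)|²=208]]
   so A = (6, 7)

A = (6, 7)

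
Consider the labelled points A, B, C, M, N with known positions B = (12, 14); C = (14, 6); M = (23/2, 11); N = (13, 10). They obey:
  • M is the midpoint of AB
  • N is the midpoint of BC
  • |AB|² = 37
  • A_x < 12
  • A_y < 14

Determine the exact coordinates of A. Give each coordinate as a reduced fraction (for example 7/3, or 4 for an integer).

1. A_x = 11  [A = 2·M−B = 2·(23/2, 11)−(12, 14)]
2. A_y = 8  [A = 2·M−B = 2·(23/2, 11)−(12, 14)]
   so A = (11, 8)

A = (11, 8)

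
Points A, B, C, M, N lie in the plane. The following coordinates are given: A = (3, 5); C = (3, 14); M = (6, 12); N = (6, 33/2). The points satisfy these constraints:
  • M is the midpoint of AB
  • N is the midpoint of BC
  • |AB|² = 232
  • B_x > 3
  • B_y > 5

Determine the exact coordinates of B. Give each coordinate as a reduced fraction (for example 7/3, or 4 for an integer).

B = (9, 19)

1. B_x = 9  [B = 2·M−A = 2·(6, 12)−(3, 5)]
2. B_y = 19  [B = 2·M−A = 2·(6, 12)−(3, 5)]
   so B = (9, 19)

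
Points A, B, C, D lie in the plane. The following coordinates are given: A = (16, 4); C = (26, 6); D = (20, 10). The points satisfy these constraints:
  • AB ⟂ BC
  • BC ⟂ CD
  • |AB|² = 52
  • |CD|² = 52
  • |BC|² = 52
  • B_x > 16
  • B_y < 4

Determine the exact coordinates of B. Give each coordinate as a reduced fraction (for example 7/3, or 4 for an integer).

1. B_x = 22  [[BC ⟂ CD ⇒ 6x-4y-132=0] ∩ [|B−(16, 4)|²=52]]
2. B_y = 0  [[BC ⟂ CD ⇒ 6x-4y-132=0] ∩ [|B−(16, 4)|²=52]]
   so B = (22, 0)

B = (22, 0)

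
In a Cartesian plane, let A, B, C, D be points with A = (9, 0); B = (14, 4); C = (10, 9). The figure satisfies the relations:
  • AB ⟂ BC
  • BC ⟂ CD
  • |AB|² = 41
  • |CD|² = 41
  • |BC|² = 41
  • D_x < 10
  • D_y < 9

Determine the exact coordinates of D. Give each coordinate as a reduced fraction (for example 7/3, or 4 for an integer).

1. D_x = 5  [[BC ⟂ CD ⇒ -4x+5y-5=0] ∩ [|D−(10, 9)|²=41]]
2. D_y = 5  [[BC ⟂ CD ⇒ -4x+5y-5=0] ∩ [|D−(10, 9)|²=41]]
   so D = (5, 5)

D = (5, 5)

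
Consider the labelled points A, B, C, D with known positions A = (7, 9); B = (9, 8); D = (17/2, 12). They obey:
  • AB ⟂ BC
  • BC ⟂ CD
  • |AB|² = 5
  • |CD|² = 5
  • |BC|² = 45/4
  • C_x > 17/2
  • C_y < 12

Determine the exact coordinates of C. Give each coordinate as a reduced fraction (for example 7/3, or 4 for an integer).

1. C_x = 21/2  [[AB ⟂ BC ⇒ 2x-1y-10=0] ∩ [|C−(17/2, 12)|²=5]]
2. C_y = 11  [[AB ⟂ BC ⇒ 2x-1y-10=0] ∩ [|C−(17/2, 12)|²=5]]
   so C = (21/2, 11)

C = (21/2, 11)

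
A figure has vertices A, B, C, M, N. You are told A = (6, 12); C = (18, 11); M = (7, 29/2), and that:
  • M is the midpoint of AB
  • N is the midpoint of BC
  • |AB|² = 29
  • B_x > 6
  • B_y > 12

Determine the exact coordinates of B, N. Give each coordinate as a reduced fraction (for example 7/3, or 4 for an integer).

B = (8, 17)
N = (13, 14)

1. B_x = 8  [B = 2·M−A = 2·(7, 29/2)−(6, 12)]
2. B_y = 17  [B = 2·M−A = 2·(7, 29/2)−(6, 12)]
   so B = (8, 17)
3. N_x = 13  [2·N = B+C = (8, 17)+(18, 11)]
4. N_y = 14  [2·N = B+C = (8, 17)+(18, 11)]
   so N = (13, 14)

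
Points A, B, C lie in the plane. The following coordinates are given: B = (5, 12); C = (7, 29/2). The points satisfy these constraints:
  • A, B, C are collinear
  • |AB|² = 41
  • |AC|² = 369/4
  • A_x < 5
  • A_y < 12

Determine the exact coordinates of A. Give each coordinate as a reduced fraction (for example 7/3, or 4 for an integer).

1. A_x = 1  [[A, B, C are collinear ⇒ -5/2x+2y-23/2=0] ∩ [|A−(5, 12)|²=41]]
2. A_y = 7  [[A, B, C are collinear ⇒ -5/2x+2y-23/2=0] ∩ [|A−(5, 12)|²=41]]
   so A = (1, 7)

A = (1, 7)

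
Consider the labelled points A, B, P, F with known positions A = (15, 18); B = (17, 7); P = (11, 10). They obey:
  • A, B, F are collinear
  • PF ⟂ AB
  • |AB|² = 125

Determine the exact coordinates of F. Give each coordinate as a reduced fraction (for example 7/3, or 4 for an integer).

1. F_x = 407/25  [[A, B, F are collinear ⇒ 11x+2y-201=0] ∩ [PF ⟂ AB ⇒ 2x-11y+88=0]]
2. F_y = 274/25  [[A, B, F are collinear ⇒ 11x+2y-201=0] ∩ [PF ⟂ AB ⇒ 2x-11y+88=0]]
   so F = (407/25, 274/25)

F = (407/25, 274/25)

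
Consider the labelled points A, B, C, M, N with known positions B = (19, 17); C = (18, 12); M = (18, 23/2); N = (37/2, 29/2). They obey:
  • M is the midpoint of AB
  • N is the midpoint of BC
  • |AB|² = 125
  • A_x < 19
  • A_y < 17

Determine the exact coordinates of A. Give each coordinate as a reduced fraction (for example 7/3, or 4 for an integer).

1. A_x = 17  [A = 2·M−B = 2·(18, 23/2)−(19, 17)]
2. A_y = 6  [A = 2·M−B = 2·(18, 23/2)−(19, 17)]
   so A = (17, 6)

A = (17, 6)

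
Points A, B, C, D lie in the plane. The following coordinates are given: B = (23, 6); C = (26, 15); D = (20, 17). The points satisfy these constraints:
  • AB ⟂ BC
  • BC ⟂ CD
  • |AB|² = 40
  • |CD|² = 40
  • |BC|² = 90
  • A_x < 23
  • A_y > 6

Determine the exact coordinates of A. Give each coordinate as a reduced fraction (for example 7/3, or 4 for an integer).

1. A_x = 17  [[AB ⟂ BC ⇒ -3x-9y+123=0] ∩ [|A−(23, 6)|²=40]]
2. A_y = 8  [[AB ⟂ BC ⇒ -3x-9y+123=0] ∩ [|A−(23, 6)|²=40]]
   so A = (17, 8)

A = (17, 8)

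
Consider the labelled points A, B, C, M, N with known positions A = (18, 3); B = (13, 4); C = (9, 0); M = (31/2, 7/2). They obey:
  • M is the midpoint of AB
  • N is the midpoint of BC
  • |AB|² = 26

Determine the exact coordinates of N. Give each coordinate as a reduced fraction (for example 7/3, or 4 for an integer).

N = (11, 2)

1. N_x = 11  [2·N = B+C = (13, 4)+(9, 0)]
2. N_y = 2  [2·N = B+C = (13, 4)+(9, 0)]
   so N = (11, 2)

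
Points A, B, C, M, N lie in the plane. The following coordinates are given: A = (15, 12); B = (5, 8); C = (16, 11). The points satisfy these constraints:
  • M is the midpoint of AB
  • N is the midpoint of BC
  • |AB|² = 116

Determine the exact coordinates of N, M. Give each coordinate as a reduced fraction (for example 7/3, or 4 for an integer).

1. M_x = 10  [2·M = A+B = (15, 12)+(5, 8)]
2. M_y = 10  [2·M = A+B = (15, 12)+(5, 8)]
   so M = (10, 10)
3. N_x = 21/2  [2·N = B+C = (5, 8)+(16, 11)]
4. N_y = 19/2  [2·N = B+C = (5, 8)+(16, 11)]
   so N = (21/2, 19/2)

N = (21/2, 19/2)
M = (10, 10)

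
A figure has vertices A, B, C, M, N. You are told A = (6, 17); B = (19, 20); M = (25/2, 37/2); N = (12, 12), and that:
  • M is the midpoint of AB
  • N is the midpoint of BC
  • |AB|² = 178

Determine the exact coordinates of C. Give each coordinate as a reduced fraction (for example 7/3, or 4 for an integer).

C = (5, 4)

1. C_x = 5  [C = 2·N−B = 2·(12, 12)−(19, 20)]
2. C_y = 4  [C = 2·N−B = 2·(12, 12)−(19, 20)]
   so C = (5, 4)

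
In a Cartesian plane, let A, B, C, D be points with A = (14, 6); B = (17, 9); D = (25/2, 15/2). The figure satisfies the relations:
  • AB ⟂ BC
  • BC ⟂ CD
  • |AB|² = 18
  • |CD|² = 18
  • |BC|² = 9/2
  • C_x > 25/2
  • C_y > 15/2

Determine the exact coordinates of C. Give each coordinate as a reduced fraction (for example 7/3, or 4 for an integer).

1. C_x = 31/2  [[AB ⟂ BC ⇒ 3x+3y-78=0] ∩ [|C−(25/2, 15/2)|²=18]]
2. C_y = 21/2  [[AB ⟂ BC ⇒ 3x+3y-78=0] ∩ [|C−(25/2, 15/2)|²=18]]
   so C = (31/2, 21/2)

C = (31/2, 21/2)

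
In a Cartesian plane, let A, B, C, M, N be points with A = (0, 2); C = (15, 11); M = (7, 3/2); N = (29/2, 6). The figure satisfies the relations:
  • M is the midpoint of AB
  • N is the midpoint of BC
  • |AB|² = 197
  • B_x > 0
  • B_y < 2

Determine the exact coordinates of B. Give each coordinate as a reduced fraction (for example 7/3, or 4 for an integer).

1. B_x = 14  [B = 2·M−A = 2·(7, 3/2)−(0, 2)]
2. B_y = 1  [B = 2·M−A = 2·(7, 3/2)−(0, 2)]
   so B = (14, 1)

B = (14, 1)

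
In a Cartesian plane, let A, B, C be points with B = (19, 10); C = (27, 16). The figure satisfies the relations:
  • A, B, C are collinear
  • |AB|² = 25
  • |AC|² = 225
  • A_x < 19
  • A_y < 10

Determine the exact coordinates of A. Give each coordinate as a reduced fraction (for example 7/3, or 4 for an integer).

1. A_x = 15  [[A, B, C are collinear ⇒ -6x+8y+34=0] ∩ [|A−(19, 10)|²=25]]
2. A_y = 7  [[A, B, C are collinear ⇒ -6x+8y+34=0] ∩ [|A−(19, 10)|²=25]]
   so A = (15, 7)

A = (15, 7)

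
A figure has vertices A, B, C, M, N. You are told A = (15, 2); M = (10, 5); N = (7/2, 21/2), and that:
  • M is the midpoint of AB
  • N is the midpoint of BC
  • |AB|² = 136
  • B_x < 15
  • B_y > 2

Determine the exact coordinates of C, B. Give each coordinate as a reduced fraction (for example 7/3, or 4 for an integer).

C = (2, 13)
B = (5, 8)

1. B_x = 5  [B = 2·M−A = 2·(10, 5)−(15, 2)]
2. B_y = 8  [B = 2·M−A = 2·(10, 5)−(15, 2)]
   so B = (5, 8)
3. C_x = 2  [C = 2·N−B = 2·(7/2, 21/2)−(5, 8)]
4. C_y = 13  [C = 2·N−B = 2·(7/2, 21/2)−(5, 8)]
   so C = (2, 13)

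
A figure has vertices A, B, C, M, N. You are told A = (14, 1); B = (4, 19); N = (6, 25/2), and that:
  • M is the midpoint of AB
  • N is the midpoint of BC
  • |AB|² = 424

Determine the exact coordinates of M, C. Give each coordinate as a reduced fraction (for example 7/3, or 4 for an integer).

1. M_x = 9  [2·M = A+B = (14, 1)+(4, 19)]
2. M_y = 10  [2·M = A+B = (14, 1)+(4, 19)]
   so M = (9, 10)
3. C_x = 8  [C = 2·N−B = 2·(6, 25/2)−(4, 19)]
4. C_y = 6  [C = 2·N−B = 2·(6, 25/2)−(4, 19)]
   so C = (8, 6)

M = (9, 10)
C = (8, 6)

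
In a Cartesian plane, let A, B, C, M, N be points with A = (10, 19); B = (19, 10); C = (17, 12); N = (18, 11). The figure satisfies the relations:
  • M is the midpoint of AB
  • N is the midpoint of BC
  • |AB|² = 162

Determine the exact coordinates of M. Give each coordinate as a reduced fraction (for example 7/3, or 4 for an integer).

M = (29/2, 29/2)

1. M_x = 29/2  [2·M = A+B = (10, 19)+(19, 10)]
2. M_y = 29/2  [2·M = A+B = (10, 19)+(19, 10)]
   so M = (29/2, 29/2)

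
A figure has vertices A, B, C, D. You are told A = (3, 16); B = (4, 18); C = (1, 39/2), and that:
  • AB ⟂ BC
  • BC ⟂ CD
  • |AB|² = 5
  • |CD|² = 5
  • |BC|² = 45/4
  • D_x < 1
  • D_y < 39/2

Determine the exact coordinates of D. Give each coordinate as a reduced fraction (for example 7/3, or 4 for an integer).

1. D_x = 0  [[BC ⟂ CD ⇒ -3x+3/2y-105/4=0] ∩ [|D−(1, 39/2)|²=5]]
2. D_y = 35/2  [[BC ⟂ CD ⇒ -3x+3/2y-105/4=0] ∩ [|D−(1, 39/2)|²=5]]
   so D = (0, 35/2)

D = (0, 35/2)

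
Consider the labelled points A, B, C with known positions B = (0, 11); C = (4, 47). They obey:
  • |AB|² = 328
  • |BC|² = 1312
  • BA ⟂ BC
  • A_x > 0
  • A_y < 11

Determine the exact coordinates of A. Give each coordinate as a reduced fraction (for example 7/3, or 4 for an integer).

A = (18, 9)

1. A_x = 18  [[BA ⟂ BC ⇒ 4x+36y-396=0] ∩ [|A−(0, 11)|²=328]]
2. A_y = 9  [[BA ⟂ BC ⇒ 4x+36y-396=0] ∩ [|A−(0, 11)|²=328]]
   so A = (18, 9)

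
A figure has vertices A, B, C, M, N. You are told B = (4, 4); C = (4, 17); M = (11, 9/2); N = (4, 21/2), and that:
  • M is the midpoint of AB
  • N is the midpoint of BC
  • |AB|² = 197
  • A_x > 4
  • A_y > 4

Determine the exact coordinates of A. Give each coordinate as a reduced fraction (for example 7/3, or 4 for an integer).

A = (18, 5)

1. A_x = 18  [A = 2·M−B = 2·(11, 9/2)−(4, 4)]
2. A_y = 5  [A = 2·M−B = 2·(11, 9/2)−(4, 4)]
   so A = (18, 5)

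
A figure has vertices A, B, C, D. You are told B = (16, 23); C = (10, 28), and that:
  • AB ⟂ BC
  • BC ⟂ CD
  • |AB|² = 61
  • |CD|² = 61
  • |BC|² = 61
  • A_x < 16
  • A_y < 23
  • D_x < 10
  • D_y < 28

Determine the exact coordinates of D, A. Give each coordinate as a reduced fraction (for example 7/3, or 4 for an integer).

D = (5, 22)
A = (11, 17)

1. D_x = 5  [[BC ⟂ CD ⇒ -6x+5y-80=0] ∩ [|D−(10, 28)|²=61]]
2. D_y = 22  [[BC ⟂ CD ⇒ -6x+5y-80=0] ∩ [|D−(10, 28)|²=61]]
   so D = (5, 22)
3. A_x = 11  [[AB ⟂ BC ⇒ 6x-5y+19=0] ∩ [|A−(16, 23)|²=61]]
4. A_y = 17  [[AB ⟂ BC ⇒ 6x-5y+19=0] ∩ [|A−(16, 23)|²=61]]
   so A = (11, 17)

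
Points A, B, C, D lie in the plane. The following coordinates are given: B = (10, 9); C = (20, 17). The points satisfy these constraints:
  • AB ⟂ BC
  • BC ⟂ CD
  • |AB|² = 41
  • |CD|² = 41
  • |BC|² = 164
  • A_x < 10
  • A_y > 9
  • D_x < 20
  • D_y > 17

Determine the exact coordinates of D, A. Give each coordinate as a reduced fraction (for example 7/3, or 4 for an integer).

1. D_x = 16  [[BC ⟂ CD ⇒ 10x+8y-336=0] ∩ [|D−(20, 17)|²=41]]
2. D_y = 22  [[BC ⟂ CD ⇒ 10x+8y-336=0] ∩ [|D−(20, 17)|²=41]]
   so D = (16, 22)
3. A_x = 6  [[AB ⟂ BC ⇒ -10x-8y+172=0] ∩ [|A−(10, 9)|²=41]]
4. A_y = 14  [[AB ⟂ BC ⇒ -10x-8y+172=0] ∩ [|A−(10, 9)|²=41]]
   so A = (6, 14)

D = (16, 22)
A = (6, 14)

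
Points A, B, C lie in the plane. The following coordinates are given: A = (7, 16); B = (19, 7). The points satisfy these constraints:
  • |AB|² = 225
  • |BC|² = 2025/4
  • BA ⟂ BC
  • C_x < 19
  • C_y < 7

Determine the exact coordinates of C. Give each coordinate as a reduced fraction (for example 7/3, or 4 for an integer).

C = (11/2, -11)

1. C_x = 11/2  [[BA ⟂ BC ⇒ -12x+9y+165=0] ∩ [|C−(19, 7)|²=2025/4]]
2. C_y = -11  [[BA ⟂ BC ⇒ -12x+9y+165=0] ∩ [|C−(19, 7)|²=2025/4]]
   so C = (11/2, -11)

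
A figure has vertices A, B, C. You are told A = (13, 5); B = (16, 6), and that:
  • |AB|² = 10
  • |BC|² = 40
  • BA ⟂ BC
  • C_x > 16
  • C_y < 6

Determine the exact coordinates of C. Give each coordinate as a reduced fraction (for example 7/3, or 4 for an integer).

1. C_x = 18  [[BA ⟂ BC ⇒ -3x-1y+54=0] ∩ [|C−(16, 6)|²=40]]
2. C_y = 0  [[BA ⟂ BC ⇒ -3x-1y+54=0] ∩ [|C−(16, 6)|²=40]]
   so C = (18, 0)

C = (18, 0)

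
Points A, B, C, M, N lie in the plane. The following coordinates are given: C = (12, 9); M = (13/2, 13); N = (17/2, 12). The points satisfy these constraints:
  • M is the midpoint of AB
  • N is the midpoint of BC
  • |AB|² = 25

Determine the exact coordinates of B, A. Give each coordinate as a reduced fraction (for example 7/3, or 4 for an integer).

B = (5, 15)
A = (8, 11)

1. B_x = 5  [B = 2·N−C = 2·(17/2, 12)−(12, 9)]
2. B_y = 15  [B = 2·N−C = 2·(17/2, 12)−(12, 9)]
   so B = (5, 15)
3. A_x = 8  [A = 2·M−B = 2·(13/2, 13)−(5, 15)]
4. A_y = 11  [A = 2·M−B = 2·(13/2, 13)−(5, 15)]
   so A = (8, 11)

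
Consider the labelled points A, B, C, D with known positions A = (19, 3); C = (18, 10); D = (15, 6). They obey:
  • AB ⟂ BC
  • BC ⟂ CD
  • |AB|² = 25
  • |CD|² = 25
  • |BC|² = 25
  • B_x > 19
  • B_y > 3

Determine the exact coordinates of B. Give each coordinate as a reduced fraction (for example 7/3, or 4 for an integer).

1. B_x = 22  [[BC ⟂ CD ⇒ 3x+4y-94=0] ∩ [|B−(19, 3)|²=25]]
2. B_y = 7  [[BC ⟂ CD ⇒ 3x+4y-94=0] ∩ [|B−(19, 3)|²=25]]
   so B = (22, 7)

B = (22, 7)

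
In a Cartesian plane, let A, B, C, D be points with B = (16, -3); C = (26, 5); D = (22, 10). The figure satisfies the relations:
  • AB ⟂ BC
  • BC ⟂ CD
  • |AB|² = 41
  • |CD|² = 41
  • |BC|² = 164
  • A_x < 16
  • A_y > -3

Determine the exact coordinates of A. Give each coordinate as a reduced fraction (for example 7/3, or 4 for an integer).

A = (12, 2)

1. A_x = 12  [[AB ⟂ BC ⇒ -10x-8y+136=0] ∩ [|A−(16, -3)|²=41]]
2. A_y = 2  [[AB ⟂ BC ⇒ -10x-8y+136=0] ∩ [|A−(16, -3)|²=41]]
   so A = (12, 2)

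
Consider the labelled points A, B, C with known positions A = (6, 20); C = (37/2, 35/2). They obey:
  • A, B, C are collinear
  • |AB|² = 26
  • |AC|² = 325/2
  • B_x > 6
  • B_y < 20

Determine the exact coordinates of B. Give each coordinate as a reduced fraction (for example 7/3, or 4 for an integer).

1. B_x = 11  [[A, B, C are collinear ⇒ -5/2x-25/2y+265=0] ∩ [|B−(6, 20)|²=26]]
2. B_y = 19  [[A, B, C are collinear ⇒ -5/2x-25/2y+265=0] ∩ [|B−(6, 20)|²=26]]
   so B = (11, 19)

B = (11, 19)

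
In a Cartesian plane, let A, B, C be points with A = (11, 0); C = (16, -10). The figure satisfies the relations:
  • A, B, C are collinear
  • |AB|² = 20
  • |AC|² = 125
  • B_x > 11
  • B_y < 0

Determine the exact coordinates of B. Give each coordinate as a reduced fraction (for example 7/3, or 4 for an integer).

B = (13, -4)

1. B_x = 13  [[A, B, C are collinear ⇒ -10x-5y+110=0] ∩ [|B−(11, 0)|²=20]]
2. B_y = -4  [[A, B, C are collinear ⇒ -10x-5y+110=0] ∩ [|B−(11, 0)|²=20]]
   so B = (13, -4)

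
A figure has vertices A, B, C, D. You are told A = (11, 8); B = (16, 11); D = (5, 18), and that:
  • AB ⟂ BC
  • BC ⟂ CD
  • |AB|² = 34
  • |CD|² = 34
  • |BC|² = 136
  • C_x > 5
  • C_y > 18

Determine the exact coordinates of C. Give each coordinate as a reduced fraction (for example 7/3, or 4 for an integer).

C = (10, 21)

1. C_x = 10  [[AB ⟂ BC ⇒ 5x+3y-113=0] ∩ [|C−(5, 18)|²=34]]
2. C_y = 21  [[AB ⟂ BC ⇒ 5x+3y-113=0] ∩ [|C−(5, 18)|²=34]]
   so C = (10, 21)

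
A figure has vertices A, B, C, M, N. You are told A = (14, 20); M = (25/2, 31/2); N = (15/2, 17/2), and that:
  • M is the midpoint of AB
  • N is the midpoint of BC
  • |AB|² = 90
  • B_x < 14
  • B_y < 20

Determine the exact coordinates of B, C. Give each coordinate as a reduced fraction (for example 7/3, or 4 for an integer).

1. B_x = 11  [B = 2·M−A = 2·(25/2, 31/2)−(14, 20)]
2. B_y = 11  [B = 2·M−A = 2·(25/2, 31/2)−(14, 20)]
   so B = (11, 11)
3. C_x = 4  [C = 2·N−B = 2·(15/2, 17/2)−(11, 11)]
4. C_y = 6  [C = 2·N−B = 2·(15/2, 17/2)−(11, 11)]
   so C = (4, 6)

B = (11, 11)
C = (4, 6)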